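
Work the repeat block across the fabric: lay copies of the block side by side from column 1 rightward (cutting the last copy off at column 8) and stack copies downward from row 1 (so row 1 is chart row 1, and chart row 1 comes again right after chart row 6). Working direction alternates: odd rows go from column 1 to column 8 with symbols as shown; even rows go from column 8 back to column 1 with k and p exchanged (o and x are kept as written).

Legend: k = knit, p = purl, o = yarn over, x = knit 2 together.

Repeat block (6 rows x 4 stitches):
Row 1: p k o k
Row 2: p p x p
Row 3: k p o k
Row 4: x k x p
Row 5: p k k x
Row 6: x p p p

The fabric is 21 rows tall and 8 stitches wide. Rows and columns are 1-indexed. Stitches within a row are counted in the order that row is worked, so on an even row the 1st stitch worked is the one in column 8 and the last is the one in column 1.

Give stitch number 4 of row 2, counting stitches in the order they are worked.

Row 2: (2-1) mod 6 = 1, so use chart row 2. Even row -> WS.
Chart row 2 tiled across columns 1-8: p p x p p p x p
WS row: flip the tiled sequence (start at column 8) and apply k<->p; o and x stay.
Row 2 as worked: k x k k k x k k
The 4th stitch worked is k.

== STITCH ==
k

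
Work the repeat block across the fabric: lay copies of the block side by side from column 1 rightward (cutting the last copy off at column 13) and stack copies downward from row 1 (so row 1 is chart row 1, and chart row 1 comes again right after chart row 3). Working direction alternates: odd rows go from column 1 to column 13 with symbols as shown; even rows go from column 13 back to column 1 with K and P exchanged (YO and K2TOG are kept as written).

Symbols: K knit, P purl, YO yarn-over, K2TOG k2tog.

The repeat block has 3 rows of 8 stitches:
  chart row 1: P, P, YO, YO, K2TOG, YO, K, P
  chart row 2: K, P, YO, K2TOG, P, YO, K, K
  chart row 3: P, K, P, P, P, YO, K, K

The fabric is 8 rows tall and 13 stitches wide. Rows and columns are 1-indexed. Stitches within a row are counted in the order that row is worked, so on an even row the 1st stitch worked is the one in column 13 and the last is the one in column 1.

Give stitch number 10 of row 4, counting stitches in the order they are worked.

Row 4 uses chart row ((4-1) mod 3)+1 = 1. Row 4 is even, so WS.
Chart row 1 tiled across columns 1-13: P P YO YO K2TOG YO K P P P YO YO K2TOG
WS: work from column 13 back to column 1 (reverse the tiled row), swapping K<->P (YO and K2TOG unchanged).
Row 4 as worked: K2TOG YO YO K K K P YO K2TOG YO YO K K
The 10th stitch worked is YO.

Result:
YO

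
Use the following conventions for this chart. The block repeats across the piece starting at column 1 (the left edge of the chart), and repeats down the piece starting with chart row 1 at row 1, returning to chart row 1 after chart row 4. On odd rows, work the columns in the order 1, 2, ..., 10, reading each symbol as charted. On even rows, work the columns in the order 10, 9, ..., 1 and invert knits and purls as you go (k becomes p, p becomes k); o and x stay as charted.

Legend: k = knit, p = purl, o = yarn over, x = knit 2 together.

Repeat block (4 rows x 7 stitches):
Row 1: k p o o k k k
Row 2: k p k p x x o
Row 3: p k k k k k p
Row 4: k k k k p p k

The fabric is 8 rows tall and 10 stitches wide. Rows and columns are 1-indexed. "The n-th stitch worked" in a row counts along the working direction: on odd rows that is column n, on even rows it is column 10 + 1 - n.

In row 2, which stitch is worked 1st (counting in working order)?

== STITCH ==
p

Derivation:
Row 2 uses chart row ((2-1) mod 4)+1 = 2. Row 2 is even, so WS.
Chart row 2 tiled across columns 1-10: k p k p x x o k p k
WS: work from column 10 back to column 1 (reverse the tiled row), swapping k<->p (o and x unchanged).
Row 2 as worked: p k p o x x k p k p
Counting 1 along the worked row gives p.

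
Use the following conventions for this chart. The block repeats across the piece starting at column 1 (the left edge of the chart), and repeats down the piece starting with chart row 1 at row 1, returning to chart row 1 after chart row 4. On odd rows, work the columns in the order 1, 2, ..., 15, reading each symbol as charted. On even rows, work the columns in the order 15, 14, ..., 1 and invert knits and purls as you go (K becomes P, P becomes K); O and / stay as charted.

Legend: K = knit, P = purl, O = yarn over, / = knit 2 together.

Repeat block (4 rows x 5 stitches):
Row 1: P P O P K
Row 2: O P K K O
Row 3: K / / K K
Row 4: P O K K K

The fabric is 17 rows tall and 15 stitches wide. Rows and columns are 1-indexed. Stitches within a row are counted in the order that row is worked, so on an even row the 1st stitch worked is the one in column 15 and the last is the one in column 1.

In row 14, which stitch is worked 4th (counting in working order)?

Stitch:
K

Derivation:
For row 14: chart row = ((14-1) mod 4) + 1 = 2; this is a WS (even) row.
Chart row 2 tiled across columns 1-15: O P K K O O P K K O O P K K O
WS: work from column 15 back to column 1 (reverse the tiled row), swapping K<->P (O and / unchanged).
Row 14 as worked: O P P K O O P P K O O P P K O
Counting 4 along the worked row gives K.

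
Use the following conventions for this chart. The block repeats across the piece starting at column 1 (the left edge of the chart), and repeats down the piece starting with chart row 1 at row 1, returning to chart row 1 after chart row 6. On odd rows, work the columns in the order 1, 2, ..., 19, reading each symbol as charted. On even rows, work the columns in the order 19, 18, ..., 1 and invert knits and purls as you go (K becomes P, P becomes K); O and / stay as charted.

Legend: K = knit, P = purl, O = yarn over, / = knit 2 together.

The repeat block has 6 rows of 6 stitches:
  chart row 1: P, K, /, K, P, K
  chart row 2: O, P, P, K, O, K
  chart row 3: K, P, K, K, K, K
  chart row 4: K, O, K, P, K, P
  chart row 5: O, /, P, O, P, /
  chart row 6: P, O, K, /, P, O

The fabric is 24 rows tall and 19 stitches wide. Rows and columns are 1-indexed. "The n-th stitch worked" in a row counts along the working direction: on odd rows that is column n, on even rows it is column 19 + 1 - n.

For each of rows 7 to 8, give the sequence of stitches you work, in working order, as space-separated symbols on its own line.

Rows as worked:
P K / K P K P K / K P K P K / K P K P
O P O P K K O P O P K K O P O P K K O

Derivation:
Row 7: chart row 1, RS - tile across columns 1-19 and work as-is.
Row 8: chart row 2, WS - tiled (columns 1-19): O P P K O K O P P K O K O P P K O K O; work from column 19 back to 1 with K<->P swapped.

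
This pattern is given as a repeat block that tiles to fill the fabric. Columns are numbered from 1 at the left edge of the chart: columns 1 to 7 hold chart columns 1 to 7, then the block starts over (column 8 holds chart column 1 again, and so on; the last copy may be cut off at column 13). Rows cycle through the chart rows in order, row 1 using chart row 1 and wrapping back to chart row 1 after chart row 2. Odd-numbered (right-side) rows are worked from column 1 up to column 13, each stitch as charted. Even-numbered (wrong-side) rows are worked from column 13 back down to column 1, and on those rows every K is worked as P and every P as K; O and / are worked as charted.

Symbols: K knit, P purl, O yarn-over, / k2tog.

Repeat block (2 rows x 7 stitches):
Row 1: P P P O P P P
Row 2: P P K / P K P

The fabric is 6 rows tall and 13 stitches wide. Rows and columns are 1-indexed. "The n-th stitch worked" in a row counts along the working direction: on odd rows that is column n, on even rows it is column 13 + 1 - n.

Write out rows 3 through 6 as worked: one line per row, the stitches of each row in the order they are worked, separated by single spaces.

Result:
P P P O P P P P P P O P P
P K / P K K K P K / P K K
P P P O P P P P P P O P P
P K / P K K K P K / P K K

Derivation:
Row 3: chart row 1, RS - tile across columns 1-13 and work as-is.
Row 4: chart row 2, WS - tiled (columns 1-13): P P K / P K P P P K / P K; work from column 13 back to 1 with K<->P swapped.
Row 5: chart row 1, RS - tile across columns 1-13 and work as-is.
Row 6: chart row 2, WS - tiled (columns 1-13): P P K / P K P P P K / P K; work from column 13 back to 1 with K<->P swapped.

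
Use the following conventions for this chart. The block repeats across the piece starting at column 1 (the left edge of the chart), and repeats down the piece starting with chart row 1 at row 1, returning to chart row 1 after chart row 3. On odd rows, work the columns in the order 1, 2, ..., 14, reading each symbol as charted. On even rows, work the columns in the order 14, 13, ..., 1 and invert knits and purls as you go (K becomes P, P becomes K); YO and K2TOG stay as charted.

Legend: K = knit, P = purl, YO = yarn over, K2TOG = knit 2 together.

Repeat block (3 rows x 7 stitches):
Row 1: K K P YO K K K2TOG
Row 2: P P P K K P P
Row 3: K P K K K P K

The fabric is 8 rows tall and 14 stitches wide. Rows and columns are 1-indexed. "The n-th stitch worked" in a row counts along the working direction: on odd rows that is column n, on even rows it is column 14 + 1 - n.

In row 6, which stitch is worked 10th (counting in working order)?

Stitch:
P

Derivation:
Row 6: (6-1) mod 3 = 2, so use chart row 3. Even row -> WS.
Chart row 3 tiled across columns 1-14: K P K K K P K K P K K K P K
WS: work from column 14 back to column 1 (reverse the tiled row), swapping K<->P (YO and K2TOG unchanged).
Row 6 as worked: P K P P P K P P K P P P K P
Counting 10 along the worked row gives P.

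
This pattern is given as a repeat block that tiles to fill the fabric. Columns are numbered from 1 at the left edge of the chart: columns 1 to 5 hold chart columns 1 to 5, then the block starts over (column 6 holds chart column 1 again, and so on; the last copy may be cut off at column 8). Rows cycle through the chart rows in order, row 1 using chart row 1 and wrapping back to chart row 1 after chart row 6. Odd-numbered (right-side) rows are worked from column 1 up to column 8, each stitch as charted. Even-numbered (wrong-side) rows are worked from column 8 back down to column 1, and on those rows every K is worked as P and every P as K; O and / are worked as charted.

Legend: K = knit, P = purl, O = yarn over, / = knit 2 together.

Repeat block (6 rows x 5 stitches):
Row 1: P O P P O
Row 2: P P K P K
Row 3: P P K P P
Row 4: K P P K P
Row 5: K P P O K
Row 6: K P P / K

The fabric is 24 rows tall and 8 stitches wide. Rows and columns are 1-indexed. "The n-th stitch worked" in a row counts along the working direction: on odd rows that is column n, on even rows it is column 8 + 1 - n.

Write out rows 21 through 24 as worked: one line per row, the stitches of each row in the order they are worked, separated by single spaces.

Row 21: chart row 3, RS - tile across columns 1-8 and work as-is.
Row 22: chart row 4, WS - tiled (columns 1-8): K P P K P K P P; work from column 8 back to 1 with K<->P swapped.
Row 23: chart row 5, RS - tile across columns 1-8 and work as-is.
Row 24: chart row 6, WS - tiled (columns 1-8): K P P / K K P P; work from column 8 back to 1 with K<->P swapped.

Result:
P P K P P P P K
K K P K P K K P
K P P O K K P P
K K P P / K K P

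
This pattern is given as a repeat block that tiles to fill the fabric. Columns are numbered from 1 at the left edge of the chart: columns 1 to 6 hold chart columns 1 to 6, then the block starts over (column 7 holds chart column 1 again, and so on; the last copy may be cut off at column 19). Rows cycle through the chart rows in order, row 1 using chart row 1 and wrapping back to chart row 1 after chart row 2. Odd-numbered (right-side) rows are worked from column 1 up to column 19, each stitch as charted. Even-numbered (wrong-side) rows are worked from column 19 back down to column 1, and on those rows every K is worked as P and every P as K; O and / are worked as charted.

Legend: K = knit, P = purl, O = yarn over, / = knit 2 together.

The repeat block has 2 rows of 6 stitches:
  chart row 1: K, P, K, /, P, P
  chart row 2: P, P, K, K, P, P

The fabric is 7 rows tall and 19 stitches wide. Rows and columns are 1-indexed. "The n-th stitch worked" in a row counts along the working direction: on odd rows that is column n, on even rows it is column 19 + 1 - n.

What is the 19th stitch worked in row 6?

Stitch:
K

Derivation:
For row 6: chart row = ((6-1) mod 2) + 1 = 2; this is a WS (even) row.
Chart row 2 tiled across columns 1-19: P P K K P P P P K K P P P P K K P P P
Wrong side: read the tiled row from column 19 down to 1 and exchange K with P (leave O, /).
Row 6 as worked: K K K P P K K K K P P K K K K P P K K
Stitch 19 in working order -> K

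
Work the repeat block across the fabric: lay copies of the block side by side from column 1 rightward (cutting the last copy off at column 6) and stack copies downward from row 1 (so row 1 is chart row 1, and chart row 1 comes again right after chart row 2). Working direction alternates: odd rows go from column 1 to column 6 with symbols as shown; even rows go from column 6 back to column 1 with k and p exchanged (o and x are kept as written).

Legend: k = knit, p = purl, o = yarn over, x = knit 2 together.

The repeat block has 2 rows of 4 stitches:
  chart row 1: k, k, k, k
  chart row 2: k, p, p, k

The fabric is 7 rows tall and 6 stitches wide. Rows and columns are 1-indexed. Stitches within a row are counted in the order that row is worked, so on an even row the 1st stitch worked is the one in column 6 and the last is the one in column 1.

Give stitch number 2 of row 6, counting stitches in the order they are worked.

Row 6: (6-1) mod 2 = 1, so use chart row 2. Even row -> WS.
Chart row 2 tiled across columns 1-6: k p p k k p
WS: work from column 6 back to column 1 (reverse the tiled row), swapping k<->p (o and x unchanged).
Row 6 as worked: k p p k k p
The 2nd stitch worked is p.

Stitch:
p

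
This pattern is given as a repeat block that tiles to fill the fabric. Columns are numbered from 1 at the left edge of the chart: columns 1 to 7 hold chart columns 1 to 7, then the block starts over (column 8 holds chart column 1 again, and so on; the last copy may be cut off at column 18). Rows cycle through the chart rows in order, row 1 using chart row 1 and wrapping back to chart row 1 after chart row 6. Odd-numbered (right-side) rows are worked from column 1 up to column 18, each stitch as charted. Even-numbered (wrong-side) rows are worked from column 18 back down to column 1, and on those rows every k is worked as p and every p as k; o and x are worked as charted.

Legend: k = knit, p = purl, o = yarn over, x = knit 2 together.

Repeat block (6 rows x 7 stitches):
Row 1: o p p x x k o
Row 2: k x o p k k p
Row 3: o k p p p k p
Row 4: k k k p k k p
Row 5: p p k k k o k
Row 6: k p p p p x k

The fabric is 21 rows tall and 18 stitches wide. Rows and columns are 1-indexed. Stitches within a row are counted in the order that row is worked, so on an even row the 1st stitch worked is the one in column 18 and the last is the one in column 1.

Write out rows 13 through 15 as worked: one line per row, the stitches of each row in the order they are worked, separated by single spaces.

Row 13: chart row 1, RS - tile across columns 1-18 and work as-is.
Row 14: chart row 2, WS - tiled (columns 1-18): k x o p k k p k x o p k k p k x o p; work from column 18 back to 1 with k<->p swapped.
Row 15: chart row 3, RS - tile across columns 1-18 and work as-is.

Result:
o p p x x k o o p p x x k o o p p x
k o x p k p p k o x p k p p k o x p
o k p p p k p o k p p p k p o k p p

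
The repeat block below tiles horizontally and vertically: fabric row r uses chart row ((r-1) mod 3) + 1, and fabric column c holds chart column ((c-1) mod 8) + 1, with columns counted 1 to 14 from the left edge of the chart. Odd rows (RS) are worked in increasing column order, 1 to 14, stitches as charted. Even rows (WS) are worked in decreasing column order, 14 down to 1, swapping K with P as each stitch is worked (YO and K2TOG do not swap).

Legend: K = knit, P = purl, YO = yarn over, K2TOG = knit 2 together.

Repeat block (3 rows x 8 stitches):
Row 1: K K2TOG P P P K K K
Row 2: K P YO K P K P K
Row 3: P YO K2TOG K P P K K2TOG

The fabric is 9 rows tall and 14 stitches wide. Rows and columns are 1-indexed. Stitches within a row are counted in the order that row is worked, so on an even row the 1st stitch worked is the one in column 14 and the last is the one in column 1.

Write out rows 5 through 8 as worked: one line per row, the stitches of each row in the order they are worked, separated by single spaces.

Row 5: chart row 2, RS - tile across columns 1-14 and work as-is.
Row 6: chart row 3, WS - tiled (columns 1-14): P YO K2TOG K P P K K2TOG P YO K2TOG K P P; work from column 14 back to 1 with K<->P swapped.
Row 7: chart row 1, RS - tile across columns 1-14 and work as-is.
Row 8: chart row 2, WS - tiled (columns 1-14): K P YO K P K P K K P YO K P K; work from column 14 back to 1 with K<->P swapped.

Rows as worked:
K P YO K P K P K K P YO K P K
K K P K2TOG YO K K2TOG P K K P K2TOG YO K
K K2TOG P P P K K K K K2TOG P P P K
P K P YO K P P K P K P YO K P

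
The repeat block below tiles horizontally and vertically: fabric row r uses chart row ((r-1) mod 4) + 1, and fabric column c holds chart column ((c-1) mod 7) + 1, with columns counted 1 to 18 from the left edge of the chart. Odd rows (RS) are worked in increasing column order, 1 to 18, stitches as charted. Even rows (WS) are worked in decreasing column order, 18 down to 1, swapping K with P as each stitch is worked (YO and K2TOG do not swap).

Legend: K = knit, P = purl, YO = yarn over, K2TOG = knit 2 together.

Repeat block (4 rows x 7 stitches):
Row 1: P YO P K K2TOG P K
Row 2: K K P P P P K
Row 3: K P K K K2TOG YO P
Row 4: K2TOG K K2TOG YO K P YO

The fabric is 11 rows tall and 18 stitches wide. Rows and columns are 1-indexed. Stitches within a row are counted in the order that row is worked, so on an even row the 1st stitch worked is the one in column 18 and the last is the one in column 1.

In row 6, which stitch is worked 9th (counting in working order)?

Row 6: (6-1) mod 4 = 1, so use chart row 2. Even row -> WS.
Chart row 2 tiled across columns 1-18: K K P P P P K K K P P P P K K K P P
WS row: flip the tiled sequence (start at column 18) and apply K<->P; YO and K2TOG stay.
Row 6 as worked: K K P P P K K K K P P P K K K K P P
The 9th stitch worked is K.

== STITCH ==
K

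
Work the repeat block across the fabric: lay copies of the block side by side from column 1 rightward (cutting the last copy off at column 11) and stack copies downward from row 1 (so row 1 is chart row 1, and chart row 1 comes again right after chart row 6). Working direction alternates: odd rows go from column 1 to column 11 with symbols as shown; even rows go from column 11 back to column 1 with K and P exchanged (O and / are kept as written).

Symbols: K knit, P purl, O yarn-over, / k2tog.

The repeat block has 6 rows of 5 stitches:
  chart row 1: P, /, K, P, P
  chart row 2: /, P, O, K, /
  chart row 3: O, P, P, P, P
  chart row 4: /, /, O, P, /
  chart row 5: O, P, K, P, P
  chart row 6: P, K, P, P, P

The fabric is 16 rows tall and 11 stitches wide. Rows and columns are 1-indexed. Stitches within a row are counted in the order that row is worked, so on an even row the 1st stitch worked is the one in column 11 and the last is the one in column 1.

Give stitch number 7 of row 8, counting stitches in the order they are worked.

Result:
/

Derivation:
For row 8: chart row = ((8-1) mod 6) + 1 = 2; this is a WS (even) row.
Chart row 2 tiled across columns 1-11: / P O K / / P O K / /
WS: work from column 11 back to column 1 (reverse the tiled row), swapping K<->P (O and / unchanged).
Row 8 as worked: / / P O K / / P O K /
Counting 7 along the worked row gives /.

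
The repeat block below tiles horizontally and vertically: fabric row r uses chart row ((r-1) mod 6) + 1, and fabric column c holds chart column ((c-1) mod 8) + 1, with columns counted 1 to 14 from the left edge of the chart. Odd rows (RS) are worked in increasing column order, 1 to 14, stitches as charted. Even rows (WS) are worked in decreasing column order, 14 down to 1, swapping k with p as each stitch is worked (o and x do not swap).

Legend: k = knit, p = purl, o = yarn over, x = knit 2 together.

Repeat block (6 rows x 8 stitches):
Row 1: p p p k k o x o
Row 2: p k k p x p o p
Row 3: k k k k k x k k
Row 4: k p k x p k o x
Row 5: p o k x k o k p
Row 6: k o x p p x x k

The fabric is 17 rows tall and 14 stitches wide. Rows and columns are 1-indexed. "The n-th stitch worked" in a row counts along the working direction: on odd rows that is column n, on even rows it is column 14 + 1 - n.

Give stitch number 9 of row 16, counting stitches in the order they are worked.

Row 16: (16-1) mod 6 = 3, so use chart row 4. Even row -> WS.
Chart row 4 tiled across columns 1-14: k p k x p k o x k p k x p k
WS row: flip the tiled sequence (start at column 14) and apply k<->p; o and x stay.
Row 16 as worked: p k x p k p x o p k x p k p
Counting 9 along the worked row gives p.

Result:
p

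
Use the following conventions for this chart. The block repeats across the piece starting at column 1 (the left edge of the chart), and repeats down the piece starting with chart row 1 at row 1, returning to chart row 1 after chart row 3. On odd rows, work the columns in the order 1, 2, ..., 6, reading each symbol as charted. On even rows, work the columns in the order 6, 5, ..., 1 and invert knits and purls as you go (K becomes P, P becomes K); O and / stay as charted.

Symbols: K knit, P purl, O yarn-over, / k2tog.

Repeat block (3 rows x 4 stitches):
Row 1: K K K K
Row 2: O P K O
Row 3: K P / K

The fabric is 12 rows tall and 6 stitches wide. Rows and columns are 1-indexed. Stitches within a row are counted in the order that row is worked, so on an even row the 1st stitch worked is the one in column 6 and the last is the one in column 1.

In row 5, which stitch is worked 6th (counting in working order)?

Row 5: (5-1) mod 3 = 1, so use chart row 2. Odd row -> RS.
Chart row 2 tiled across columns 1-6: O P K O O P
RS row: no reversal, no swap; stitch n worked = column n.
Stitch 6 in working order -> P

Stitch:
P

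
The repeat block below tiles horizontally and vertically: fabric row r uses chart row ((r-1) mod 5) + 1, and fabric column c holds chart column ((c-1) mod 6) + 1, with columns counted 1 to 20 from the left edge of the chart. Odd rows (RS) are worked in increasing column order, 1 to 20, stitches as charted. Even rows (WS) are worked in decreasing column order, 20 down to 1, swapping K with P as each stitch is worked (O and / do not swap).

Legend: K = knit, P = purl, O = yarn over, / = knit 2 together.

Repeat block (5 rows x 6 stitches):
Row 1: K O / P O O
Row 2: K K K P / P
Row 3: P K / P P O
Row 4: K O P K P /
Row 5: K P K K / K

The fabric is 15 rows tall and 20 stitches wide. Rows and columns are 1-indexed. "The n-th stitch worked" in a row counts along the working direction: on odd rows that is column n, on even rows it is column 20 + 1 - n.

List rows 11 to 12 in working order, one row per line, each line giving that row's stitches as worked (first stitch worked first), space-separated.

Result:
K O / P O O K O / P O O K O / P O O K O
P P K / K P P P K / K P P P K / K P P P

Derivation:
Row 11: chart row 1, RS - tile across columns 1-20 and work as-is.
Row 12: chart row 2, WS - tiled (columns 1-20): K K K P / P K K K P / P K K K P / P K K; work from column 20 back to 1 with K<->P swapped.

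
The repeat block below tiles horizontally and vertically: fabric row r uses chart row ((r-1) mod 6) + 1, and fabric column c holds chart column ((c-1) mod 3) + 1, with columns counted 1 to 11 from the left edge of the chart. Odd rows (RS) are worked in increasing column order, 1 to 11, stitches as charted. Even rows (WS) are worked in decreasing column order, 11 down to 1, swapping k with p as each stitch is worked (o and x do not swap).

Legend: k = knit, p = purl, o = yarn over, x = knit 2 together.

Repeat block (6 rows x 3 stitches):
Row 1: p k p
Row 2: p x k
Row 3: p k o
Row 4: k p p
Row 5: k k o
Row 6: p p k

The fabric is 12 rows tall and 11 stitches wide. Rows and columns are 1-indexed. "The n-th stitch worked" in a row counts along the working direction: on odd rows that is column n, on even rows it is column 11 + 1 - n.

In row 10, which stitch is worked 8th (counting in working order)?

Result:
p

Derivation:
For row 10: chart row = ((10-1) mod 6) + 1 = 4; this is a WS (even) row.
Chart row 4 tiled across columns 1-11: k p p k p p k p p k p
Wrong side: read the tiled row from column 11 down to 1 and exchange k with p (leave o, x).
Row 10 as worked: k p k k p k k p k k p
Stitch 8 in working order -> p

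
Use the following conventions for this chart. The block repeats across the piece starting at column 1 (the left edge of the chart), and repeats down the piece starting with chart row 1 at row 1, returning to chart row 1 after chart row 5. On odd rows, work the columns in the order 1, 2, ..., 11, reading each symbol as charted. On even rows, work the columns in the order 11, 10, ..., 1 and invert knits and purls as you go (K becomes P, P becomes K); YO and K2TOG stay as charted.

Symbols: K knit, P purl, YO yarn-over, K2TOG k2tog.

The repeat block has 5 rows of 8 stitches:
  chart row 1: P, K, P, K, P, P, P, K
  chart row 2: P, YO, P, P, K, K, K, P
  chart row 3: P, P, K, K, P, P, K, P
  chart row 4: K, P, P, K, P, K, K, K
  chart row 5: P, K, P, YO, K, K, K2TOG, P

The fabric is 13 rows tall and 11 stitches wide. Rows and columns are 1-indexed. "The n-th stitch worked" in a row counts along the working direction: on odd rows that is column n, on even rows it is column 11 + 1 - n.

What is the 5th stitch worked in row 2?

For row 2: chart row = ((2-1) mod 5) + 1 = 2; this is a WS (even) row.
Chart row 2 tiled across columns 1-11: P YO P P K K K P P YO P
Wrong side: read the tiled row from column 11 down to 1 and exchange K with P (leave YO, K2TOG).
Row 2 as worked: K YO K K P P P K K YO K
Counting 5 along the worked row gives P.

== STITCH ==
P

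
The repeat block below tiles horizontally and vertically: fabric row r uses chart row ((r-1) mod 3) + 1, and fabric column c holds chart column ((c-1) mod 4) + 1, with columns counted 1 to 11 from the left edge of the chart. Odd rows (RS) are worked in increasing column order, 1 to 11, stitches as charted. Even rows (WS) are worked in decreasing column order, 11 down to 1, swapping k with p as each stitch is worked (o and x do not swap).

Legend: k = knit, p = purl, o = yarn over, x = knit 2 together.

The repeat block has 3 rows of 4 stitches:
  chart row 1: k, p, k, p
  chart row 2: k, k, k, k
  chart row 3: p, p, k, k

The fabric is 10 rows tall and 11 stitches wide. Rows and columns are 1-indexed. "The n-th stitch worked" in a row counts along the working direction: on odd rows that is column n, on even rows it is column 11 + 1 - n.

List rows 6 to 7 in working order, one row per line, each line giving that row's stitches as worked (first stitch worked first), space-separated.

Row 6: chart row 3, WS - tiled (columns 1-11): p p k k p p k k p p k; work from column 11 back to 1 with k<->p swapped.
Row 7: chart row 1, RS - tile across columns 1-11 and work as-is.

== ROWS AS WORKED ==
p k k p p k k p p k k
k p k p k p k p k p k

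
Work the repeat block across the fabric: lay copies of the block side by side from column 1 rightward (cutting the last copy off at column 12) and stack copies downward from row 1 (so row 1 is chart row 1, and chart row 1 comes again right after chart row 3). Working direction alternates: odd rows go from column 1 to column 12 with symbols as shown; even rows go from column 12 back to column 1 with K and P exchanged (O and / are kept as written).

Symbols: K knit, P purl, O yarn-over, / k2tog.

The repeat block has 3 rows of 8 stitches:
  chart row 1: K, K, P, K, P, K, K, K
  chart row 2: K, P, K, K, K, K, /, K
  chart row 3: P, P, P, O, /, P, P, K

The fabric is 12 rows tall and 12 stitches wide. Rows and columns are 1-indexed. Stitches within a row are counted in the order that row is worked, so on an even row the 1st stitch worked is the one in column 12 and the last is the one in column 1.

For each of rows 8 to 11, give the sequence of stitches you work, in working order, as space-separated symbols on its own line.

Row 8: chart row 2, WS - tiled (columns 1-12): K P K K K K / K K P K K; work from column 12 back to 1 with K<->P swapped.
Row 9: chart row 3, RS - tile across columns 1-12 and work as-is.
Row 10: chart row 1, WS - tiled (columns 1-12): K K P K P K K K K K P K; work from column 12 back to 1 with K<->P swapped.
Row 11: chart row 2, RS - tile across columns 1-12 and work as-is.

== ROWS AS WORKED ==
P P K P P / P P P P K P
P P P O / P P K P P P O
P K P P P P P K P K P P
K P K K K K / K K P K K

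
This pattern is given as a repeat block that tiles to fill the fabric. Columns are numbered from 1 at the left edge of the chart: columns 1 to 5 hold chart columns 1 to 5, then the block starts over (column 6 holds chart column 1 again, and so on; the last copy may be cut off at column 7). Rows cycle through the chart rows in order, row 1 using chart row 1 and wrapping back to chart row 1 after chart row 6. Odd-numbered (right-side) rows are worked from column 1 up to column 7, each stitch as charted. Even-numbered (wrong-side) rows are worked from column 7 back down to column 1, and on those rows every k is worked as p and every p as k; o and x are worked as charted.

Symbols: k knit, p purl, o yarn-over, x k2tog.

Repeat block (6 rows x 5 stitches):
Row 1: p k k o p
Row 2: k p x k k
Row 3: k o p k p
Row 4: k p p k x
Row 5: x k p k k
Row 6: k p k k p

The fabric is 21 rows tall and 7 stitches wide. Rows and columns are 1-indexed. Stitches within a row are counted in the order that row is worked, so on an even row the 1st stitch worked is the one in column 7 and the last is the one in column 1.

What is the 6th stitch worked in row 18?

Stitch:
k

Derivation:
Row 18: (18-1) mod 6 = 5, so use chart row 6. Even row -> WS.
Chart row 6 tiled across columns 1-7: k p k k p k p
Wrong side: read the tiled row from column 7 down to 1 and exchange k with p (leave o, x).
Row 18 as worked: k p k p p k p
The 6th stitch worked is k.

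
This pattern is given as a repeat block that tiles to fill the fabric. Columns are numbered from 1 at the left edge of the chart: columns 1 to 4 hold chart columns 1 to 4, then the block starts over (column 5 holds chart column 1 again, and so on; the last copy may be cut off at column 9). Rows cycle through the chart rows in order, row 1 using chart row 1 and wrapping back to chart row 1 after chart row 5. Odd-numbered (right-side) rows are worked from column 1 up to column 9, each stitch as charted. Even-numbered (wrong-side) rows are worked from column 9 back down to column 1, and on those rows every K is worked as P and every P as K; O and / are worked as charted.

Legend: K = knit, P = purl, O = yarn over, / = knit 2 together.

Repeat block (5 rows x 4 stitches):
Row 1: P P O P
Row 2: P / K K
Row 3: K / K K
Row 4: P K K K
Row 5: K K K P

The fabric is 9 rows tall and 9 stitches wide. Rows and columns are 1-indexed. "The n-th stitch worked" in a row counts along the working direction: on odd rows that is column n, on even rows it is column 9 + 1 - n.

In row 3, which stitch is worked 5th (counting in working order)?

For row 3: chart row = ((3-1) mod 5) + 1 = 3; this is a RS (odd) row.
Chart row 3 tiled across columns 1-9: K / K K K / K K K
RS row: no reversal, no swap; stitch n worked = column n.
Counting 5 along the worked row gives K.

== STITCH ==
K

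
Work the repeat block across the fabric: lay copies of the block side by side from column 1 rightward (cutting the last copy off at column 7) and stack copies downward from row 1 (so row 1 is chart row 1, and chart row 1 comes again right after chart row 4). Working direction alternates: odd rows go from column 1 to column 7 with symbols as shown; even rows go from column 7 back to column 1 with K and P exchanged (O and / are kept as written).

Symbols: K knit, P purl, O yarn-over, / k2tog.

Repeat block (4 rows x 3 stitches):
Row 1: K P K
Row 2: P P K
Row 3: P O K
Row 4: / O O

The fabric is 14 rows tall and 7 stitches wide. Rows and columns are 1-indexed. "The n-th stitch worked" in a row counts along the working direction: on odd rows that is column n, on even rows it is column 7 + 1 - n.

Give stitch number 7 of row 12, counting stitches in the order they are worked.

Row 12 uses chart row ((12-1) mod 4)+1 = 4. Row 12 is even, so WS.
Chart row 4 tiled across columns 1-7: / O O / O O /
Wrong side: read the tiled row from column 7 down to 1 and exchange K with P (leave O, /).
Row 12 as worked: / O O / O O /
Stitch 7 in working order -> /

Stitch:
/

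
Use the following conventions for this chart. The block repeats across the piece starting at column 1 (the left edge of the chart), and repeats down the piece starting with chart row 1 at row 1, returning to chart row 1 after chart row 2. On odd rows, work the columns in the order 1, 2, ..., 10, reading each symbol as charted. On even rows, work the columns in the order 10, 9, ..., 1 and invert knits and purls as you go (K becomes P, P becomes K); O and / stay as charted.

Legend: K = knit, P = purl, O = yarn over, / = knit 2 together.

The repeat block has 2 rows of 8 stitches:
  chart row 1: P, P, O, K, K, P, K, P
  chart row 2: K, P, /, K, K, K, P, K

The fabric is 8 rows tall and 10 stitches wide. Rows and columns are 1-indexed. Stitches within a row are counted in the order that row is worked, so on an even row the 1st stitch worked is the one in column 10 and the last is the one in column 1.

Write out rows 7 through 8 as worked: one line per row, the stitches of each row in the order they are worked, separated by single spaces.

== ROWS AS WORKED ==
P P O K K P K P P P
K P P K P P P / K P

Derivation:
Row 7: chart row 1, RS - tile across columns 1-10 and work as-is.
Row 8: chart row 2, WS - tiled (columns 1-10): K P / K K K P K K P; work from column 10 back to 1 with K<->P swapped.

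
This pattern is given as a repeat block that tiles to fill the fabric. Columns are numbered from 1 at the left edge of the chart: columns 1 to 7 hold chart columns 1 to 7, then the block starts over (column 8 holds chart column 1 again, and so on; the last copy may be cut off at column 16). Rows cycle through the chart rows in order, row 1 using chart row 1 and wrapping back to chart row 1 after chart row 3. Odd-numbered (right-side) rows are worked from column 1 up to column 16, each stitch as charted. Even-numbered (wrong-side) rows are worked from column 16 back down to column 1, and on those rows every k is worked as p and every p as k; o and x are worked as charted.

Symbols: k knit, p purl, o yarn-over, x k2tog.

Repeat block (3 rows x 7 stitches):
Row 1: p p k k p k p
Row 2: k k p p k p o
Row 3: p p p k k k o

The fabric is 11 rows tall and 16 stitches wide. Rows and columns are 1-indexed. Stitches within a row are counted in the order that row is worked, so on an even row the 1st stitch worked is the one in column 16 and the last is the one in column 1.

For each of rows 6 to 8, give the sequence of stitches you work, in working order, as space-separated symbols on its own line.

Rows as worked:
k k o p p p k k k o p p p k k k
p p k k p k p p p k k p k p p p
p p o k p k k p p o k p k k p p

Derivation:
Row 6: chart row 3, WS - tiled (columns 1-16): p p p k k k o p p p k k k o p p; work from column 16 back to 1 with k<->p swapped.
Row 7: chart row 1, RS - tile across columns 1-16 and work as-is.
Row 8: chart row 2, WS - tiled (columns 1-16): k k p p k p o k k p p k p o k k; work from column 16 back to 1 with k<->p swapped.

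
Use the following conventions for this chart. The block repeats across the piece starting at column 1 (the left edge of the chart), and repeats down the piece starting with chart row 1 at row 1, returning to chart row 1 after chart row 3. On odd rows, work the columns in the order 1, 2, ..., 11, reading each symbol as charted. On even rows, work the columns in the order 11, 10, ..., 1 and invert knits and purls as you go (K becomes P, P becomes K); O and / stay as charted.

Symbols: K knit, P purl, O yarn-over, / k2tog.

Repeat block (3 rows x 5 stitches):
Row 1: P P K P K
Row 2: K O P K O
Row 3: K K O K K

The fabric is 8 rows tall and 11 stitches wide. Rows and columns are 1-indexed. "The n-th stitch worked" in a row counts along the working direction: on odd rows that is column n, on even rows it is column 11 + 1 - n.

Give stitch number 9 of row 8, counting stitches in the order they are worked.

Row 8 uses chart row ((8-1) mod 3)+1 = 2. Row 8 is even, so WS.
Chart row 2 tiled across columns 1-11: K O P K O K O P K O K
Wrong side: read the tiled row from column 11 down to 1 and exchange K with P (leave O, /).
Row 8 as worked: P O P K O P O P K O P
Stitch 9 in working order -> K

Stitch:
K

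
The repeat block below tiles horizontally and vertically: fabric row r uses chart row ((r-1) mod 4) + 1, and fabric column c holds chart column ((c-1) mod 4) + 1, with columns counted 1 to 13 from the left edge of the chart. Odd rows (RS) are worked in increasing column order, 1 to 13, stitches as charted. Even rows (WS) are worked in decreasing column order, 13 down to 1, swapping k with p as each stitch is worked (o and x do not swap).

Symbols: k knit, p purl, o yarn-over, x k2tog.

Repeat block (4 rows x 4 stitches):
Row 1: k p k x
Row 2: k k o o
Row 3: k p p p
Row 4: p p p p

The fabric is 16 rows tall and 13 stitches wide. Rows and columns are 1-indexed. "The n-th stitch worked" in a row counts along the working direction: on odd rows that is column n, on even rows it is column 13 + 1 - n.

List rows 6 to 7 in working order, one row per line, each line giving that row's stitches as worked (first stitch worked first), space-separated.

Row 6: chart row 2, WS - tiled (columns 1-13): k k o o k k o o k k o o k; work from column 13 back to 1 with k<->p swapped.
Row 7: chart row 3, RS - tile across columns 1-13 and work as-is.

Result:
p o o p p o o p p o o p p
k p p p k p p p k p p p k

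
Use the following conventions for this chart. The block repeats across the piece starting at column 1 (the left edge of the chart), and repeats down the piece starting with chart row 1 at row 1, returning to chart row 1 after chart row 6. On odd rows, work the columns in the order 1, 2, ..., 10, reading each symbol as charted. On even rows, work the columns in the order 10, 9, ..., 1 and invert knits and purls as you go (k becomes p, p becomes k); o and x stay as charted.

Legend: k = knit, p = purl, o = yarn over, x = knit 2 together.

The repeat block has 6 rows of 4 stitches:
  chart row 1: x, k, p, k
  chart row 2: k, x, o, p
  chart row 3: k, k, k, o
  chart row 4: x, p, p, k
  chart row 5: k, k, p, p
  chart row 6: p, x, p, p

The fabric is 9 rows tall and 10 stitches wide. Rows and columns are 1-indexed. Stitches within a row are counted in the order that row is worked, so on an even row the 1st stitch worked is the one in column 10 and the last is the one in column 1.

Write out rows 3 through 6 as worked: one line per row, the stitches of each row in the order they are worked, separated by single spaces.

Rows as worked:
k k k o k k k o k k
k x p k k x p k k x
k k p p k k p p k k
x k k k x k k k x k

Derivation:
Row 3: chart row 3, RS - tile across columns 1-10 and work as-is.
Row 4: chart row 4, WS - tiled (columns 1-10): x p p k x p p k x p; work from column 10 back to 1 with k<->p swapped.
Row 5: chart row 5, RS - tile across columns 1-10 and work as-is.
Row 6: chart row 6, WS - tiled (columns 1-10): p x p p p x p p p x; work from column 10 back to 1 with k<->p swapped.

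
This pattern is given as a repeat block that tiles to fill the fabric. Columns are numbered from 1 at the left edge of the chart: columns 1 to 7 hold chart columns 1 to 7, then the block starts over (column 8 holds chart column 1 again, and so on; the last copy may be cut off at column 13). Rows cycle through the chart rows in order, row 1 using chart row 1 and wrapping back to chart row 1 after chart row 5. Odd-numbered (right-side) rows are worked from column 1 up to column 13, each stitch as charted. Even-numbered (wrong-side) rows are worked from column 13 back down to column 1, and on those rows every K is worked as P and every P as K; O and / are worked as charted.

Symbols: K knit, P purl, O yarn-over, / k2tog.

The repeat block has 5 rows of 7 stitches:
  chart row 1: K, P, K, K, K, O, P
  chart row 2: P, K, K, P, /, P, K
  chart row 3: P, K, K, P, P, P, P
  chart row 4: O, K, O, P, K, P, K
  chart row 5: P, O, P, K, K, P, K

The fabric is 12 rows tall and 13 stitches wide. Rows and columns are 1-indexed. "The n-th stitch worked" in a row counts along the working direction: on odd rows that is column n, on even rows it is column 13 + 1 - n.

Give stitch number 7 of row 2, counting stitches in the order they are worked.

Result:
P

Derivation:
Row 2: (2-1) mod 5 = 1, so use chart row 2. Even row -> WS.
Chart row 2 tiled across columns 1-13: P K K P / P K P K K P / P
WS: work from column 13 back to column 1 (reverse the tiled row), swapping K<->P (O and / unchanged).
Row 2 as worked: K / K P P K P K / K P P K
Stitch 7 in working order -> P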